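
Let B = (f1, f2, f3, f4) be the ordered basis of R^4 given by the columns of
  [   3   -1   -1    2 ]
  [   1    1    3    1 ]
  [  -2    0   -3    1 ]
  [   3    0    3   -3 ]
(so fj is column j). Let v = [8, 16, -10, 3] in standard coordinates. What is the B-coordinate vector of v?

Write v = c_1 f1 + ... + c_4 f4 and solve for the c_i.
Gaussian elimination on [M | v] yields c = (1, -1, 4, 4).
Check: f1 - f2 + 4f3 + 4f4 = [8, 16, -10, 3].

[1, -1, 4, 4]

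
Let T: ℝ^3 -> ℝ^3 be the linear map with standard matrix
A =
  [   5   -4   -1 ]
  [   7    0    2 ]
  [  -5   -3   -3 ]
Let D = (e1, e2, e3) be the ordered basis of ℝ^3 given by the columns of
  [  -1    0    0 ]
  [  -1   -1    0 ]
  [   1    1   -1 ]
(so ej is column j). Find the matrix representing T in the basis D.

The j-th column of [T]_D is [T(ej)]_D.
T(e1) = A e1 = (-2, -5, 5) = 2e1 + 3e2 + 0·e3, so column 1 is (2, 3, 0).
Repeating for e2, e3 and assembling the columns gives [[2, -3, -1], [3, 1, 3], [0, -2, -1]].

[[2, -3, -1], [3, 1, 3], [0, -2, -1]]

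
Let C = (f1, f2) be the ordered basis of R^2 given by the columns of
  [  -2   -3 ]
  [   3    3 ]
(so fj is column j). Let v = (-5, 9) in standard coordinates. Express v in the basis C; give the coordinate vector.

Write v = c_1 f1 + c_2 f2 and solve for the c_i.
System: -2c_1 - 3c_2 = -5, 3c_1 + 3c_2 = 9; solving gives c_1 = 4, c_2 = -1.
Check: 4f1 - f2 = (-5, 9).

(4, -1)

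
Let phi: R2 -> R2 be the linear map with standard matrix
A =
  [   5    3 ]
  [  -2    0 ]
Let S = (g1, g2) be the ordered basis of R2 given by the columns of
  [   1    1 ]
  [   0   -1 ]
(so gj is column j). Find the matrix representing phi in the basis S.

[[3, 0], [2, 2]]

Let P have columns g1, g2. Then [phi]_S = P^(-1) A P.
Here det P = -1, so P^(-1) is integer; computing A P first and then P^(-1)(A P) gives [[3, 0], [2, 2]].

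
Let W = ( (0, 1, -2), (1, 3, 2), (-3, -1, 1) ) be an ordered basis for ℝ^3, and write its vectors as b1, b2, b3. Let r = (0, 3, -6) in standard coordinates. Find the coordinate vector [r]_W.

We seek scalars with c_1 b1 + ... + c_3 b3 = r; equivalently solve M c = r where the columns of M are b1, ..., b3.
Solving this 3x3 system gives c = (3, 0, 0).
Check: 3b1 + 0·b2 + 0·b3 = (0, 3, -6).

(3, 0, 0)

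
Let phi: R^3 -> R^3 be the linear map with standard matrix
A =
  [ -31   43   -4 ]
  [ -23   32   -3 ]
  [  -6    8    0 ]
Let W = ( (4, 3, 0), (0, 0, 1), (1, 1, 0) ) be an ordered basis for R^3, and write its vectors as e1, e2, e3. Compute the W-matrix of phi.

The j-th column of [phi]_W is [phi(ej)]_W.
phi(e1) = A e1 = (5, 4, 0) = e1 + 0·e2 + e3, so column 1 is (1, 0, 1).
Repeating for e2, e3 and assembling the columns gives [[1, -1, 3], [0, 0, 2], [1, 0, 0]].

[[1, -1, 3], [0, 0, 2], [1, 0, 0]]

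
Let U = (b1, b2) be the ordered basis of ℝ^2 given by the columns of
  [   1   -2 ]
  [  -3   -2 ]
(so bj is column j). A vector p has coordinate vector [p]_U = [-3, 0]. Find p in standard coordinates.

The coordinates say p = -3b1 + 0·b2; adding the scaled basis vectors gives [-3, 9].

[-3, 9]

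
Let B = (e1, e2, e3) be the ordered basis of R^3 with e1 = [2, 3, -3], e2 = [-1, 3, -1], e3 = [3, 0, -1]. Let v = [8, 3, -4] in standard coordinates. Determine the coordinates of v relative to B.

We seek scalars with c_1 e1 + ... + c_3 e3 = v; equivalently solve M c = v where the columns of M are e1, ..., e3.
Row-reducing the augmented matrix [M | v] gives c = (0, 1, 3).
Check: 0·e1 + e2 + 3e3 = [8, 3, -4].

[0, 1, 3]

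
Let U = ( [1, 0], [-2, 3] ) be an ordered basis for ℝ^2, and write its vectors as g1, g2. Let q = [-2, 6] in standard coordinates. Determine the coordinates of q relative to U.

[q]_U is the unique c with M c = q, where M has columns g1, g2.
System: c_1 - 2c_2 = -2, 0c_1 + 3c_2 = 6; solving gives c_1 = 2, c_2 = 2.
Check: 2g1 + 2g2 = [-2, 6].

[2, 2]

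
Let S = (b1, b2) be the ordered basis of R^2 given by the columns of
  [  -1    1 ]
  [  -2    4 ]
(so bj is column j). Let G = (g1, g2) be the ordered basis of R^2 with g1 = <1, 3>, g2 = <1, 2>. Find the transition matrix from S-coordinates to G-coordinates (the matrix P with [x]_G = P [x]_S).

[[0, 2], [-1, -1]]

Column j of P is [bj]_G, since P maps S-coordinates to G-coordinates.
Expressing b1 in G: b1 = 0·g1 - g2, so column 1 of P is <0, -1>.
Doing the same for each bj gives P = [[0, 2], [-1, -1]].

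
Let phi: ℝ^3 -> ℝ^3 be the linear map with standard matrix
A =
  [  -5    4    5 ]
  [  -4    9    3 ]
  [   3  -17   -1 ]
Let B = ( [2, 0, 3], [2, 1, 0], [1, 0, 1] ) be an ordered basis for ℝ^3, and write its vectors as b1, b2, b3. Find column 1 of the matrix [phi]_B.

[0, 1, 3]

Compute phi(b1) = A b1 = [5, 1, 3] in standard coordinates.
Then write this in B-coordinates: solve for y in y_1 b1 + ... + y_3 b3 = [5, 1, 3].
This gives y = [0, 1, 3], which is column 1 of [phi]_B.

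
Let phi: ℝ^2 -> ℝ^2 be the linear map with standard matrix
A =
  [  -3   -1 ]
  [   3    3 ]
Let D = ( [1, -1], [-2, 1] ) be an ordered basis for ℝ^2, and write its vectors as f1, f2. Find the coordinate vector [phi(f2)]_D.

Column 2 of [phi]_D is the D-coordinate vector of phi(f2).
In standard coordinates phi(f2) = A f2 = [5, -3].
Converting to D: [5, -3] = f1 - 2f2, so the coordinate vector is [1, -2].

[1, -2]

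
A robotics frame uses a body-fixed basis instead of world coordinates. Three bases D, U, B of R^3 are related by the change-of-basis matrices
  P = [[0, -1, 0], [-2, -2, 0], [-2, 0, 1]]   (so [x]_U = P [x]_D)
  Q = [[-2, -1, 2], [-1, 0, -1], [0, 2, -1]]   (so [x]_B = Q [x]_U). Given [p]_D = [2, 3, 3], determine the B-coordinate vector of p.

[14, 4, -19]

First [p]_U = P [p]_D = [-3, -10, -1].
Then [p]_B = Q [p]_U = [14, 4, -19].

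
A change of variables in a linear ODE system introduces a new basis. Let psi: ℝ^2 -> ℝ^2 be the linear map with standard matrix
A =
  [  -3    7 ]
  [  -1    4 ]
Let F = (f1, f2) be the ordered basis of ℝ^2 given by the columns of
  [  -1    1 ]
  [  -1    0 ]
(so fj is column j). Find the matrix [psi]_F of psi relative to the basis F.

[[3, 1], [-1, -2]]

Let P have columns f1, f2. Then [psi]_F = P^(-1) A P.
Here det P = 1, so P^(-1) is integer; computing A P first and then P^(-1)(A P) gives [[3, 1], [-1, -2]].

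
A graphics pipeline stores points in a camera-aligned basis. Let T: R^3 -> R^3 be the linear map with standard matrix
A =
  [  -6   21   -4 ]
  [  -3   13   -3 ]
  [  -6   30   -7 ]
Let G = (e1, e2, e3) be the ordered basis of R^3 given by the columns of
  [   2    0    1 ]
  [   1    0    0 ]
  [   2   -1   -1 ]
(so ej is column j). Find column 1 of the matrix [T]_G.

<1, -1, -1>

Column 1 of [T]_G is the G-coordinate vector of T(e1).
In standard coordinates T(e1) = A e1 = <1, 1, 4>.
Converting to G: <1, 1, 4> = e1 - e2 - e3, so the coordinate vector is <1, -1, -1>.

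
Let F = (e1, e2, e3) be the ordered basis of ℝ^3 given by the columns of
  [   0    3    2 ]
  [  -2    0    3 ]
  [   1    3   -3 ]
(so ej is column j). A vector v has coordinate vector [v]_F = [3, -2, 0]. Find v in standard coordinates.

By definition v = 3e1 - 2e2 + 0·e3.
Summing componentwise gives [-6, -6, -3].

[-6, -6, -3]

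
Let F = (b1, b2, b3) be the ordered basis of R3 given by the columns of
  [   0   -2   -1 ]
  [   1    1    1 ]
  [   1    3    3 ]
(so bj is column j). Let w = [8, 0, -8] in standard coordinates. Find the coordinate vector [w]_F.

[4, -4, 0]

Write w = c_1 b1 + ... + c_3 b3 and solve for the c_i.
Solving this 3x3 system gives c = (4, -4, 0).
Check: 4b1 - 4b2 + 0·b3 = [8, 0, -8].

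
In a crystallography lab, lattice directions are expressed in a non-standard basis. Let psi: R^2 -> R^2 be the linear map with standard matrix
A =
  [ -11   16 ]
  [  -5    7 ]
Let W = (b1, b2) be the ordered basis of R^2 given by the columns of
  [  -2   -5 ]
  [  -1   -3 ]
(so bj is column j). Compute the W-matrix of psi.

The j-th column of [psi]_W is [psi(bj)]_W.
psi(b1) = A b1 = (6, 3) = -3b1 + 0·b2, so column 1 is (-3, 0).
Repeating for b2 and assembling the columns gives [[-3, -1], [0, -1]].

[[-3, -1], [0, -1]]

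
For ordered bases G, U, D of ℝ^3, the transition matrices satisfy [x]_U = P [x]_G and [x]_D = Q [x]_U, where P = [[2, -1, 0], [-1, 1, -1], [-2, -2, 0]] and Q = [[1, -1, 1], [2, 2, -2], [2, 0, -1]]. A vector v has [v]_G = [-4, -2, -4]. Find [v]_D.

Composing the changes, [v]_D = Q P [v]_G.
Q P = [[1, -4, 1], [6, 4, -2], [6, 0, 0]]; applying this to [-4, -2, -4] gives [0, -24, -24].

[0, -24, -24]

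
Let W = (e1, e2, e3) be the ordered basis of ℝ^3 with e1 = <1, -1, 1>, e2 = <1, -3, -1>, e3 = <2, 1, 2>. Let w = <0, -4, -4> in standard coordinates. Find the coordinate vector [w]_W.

<-2, 2, 0>

Write w = c_1 e1 + ... + c_3 e3 and solve for the c_i.
Solving this 3x3 system gives c = (-2, 2, 0).
Check: -2e1 + 2e2 + 0·e3 = <0, -4, -4>.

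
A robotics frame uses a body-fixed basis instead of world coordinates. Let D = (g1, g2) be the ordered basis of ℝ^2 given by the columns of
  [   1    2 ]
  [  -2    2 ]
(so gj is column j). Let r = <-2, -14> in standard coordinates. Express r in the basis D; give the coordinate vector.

We seek scalars with c_1 g1 + c_2 g2 = r; equivalently solve M c = r where the columns of M are g1, g2.
System: c_1 + 2c_2 = -2, -2c_1 + 2c_2 = -14; solving gives c_1 = 4, c_2 = -3.
Check: 4g1 - 3g2 = <-2, -14>.

<4, -3>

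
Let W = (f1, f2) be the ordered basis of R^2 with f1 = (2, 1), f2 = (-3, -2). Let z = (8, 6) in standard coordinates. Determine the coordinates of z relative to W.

(-2, -4)

Write z = c_1 f1 + c_2 f2 and solve for the c_i.
System: 2c_1 - 3c_2 = 8, c_1 - 2c_2 = 6; solving gives c_1 = -2, c_2 = -4.
Check: -2f1 - 4f2 = (8, 6).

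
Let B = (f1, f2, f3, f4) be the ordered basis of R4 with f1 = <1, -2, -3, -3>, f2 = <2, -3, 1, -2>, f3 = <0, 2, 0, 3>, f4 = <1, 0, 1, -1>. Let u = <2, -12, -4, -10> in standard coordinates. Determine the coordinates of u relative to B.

<1, 2, -2, -3>

[u]_B is the unique c with M c = u, where M has columns f1, ..., f4.
Gaussian elimination on [M | u] yields c = (1, 2, -2, -3).
Check: f1 + 2f2 - 2f3 - 3f4 = <2, -12, -4, -10>.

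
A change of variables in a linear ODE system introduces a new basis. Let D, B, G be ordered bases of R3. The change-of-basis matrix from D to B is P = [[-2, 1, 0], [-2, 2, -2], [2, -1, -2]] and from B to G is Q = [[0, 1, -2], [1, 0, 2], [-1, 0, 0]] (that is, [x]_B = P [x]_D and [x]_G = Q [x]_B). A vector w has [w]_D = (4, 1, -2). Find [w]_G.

First [w]_B = P [w]_D = (-7, -2, 11).
Then [w]_G = Q [w]_B = (-24, 15, 7).

(-24, 15, 7)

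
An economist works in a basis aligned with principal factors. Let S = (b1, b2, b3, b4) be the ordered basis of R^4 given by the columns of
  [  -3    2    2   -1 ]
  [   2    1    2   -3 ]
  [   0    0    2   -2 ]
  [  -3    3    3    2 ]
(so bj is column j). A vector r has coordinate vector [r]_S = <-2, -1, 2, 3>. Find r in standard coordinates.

<5, -10, -2, 15>

By definition r = -2b1 - b2 + 2b3 + 3b4.
Summing componentwise gives <5, -10, -2, 15>.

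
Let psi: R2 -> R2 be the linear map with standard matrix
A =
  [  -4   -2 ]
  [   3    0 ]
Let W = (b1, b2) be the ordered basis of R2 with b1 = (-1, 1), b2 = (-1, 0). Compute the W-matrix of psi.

Let P have columns b1, b2. Then [psi]_W = P^(-1) A P.
Here det P = 1, so P^(-1) is integer; computing A P first and then P^(-1)(A P) gives [[-3, -3], [1, -1]].

[[-3, -3], [1, -1]]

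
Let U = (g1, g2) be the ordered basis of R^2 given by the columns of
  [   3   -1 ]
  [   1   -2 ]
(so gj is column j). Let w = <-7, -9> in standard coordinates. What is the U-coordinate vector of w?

<-1, 4>

Write w = c_1 g1 + c_2 g2 and solve for the c_i.
System: 3c_1 - c_2 = -7, c_1 - 2c_2 = -9; solving gives c_1 = -1, c_2 = 4.
Check: -g1 + 4g2 = <-7, -9>.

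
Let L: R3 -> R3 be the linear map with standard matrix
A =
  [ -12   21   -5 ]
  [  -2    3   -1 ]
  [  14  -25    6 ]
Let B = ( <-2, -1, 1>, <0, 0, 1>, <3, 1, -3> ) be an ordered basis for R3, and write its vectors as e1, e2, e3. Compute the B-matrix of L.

Let P have columns e1, ..., e3. Then [L]_B = P^(-1) A P.
Here det P = -1, so P^(-1) is integer; computing A P first and then P^(-1)(A P) gives [[-2, -2, 0], [-1, -1, -1], [-2, -3, 0]].

[[-2, -2, 0], [-1, -1, -1], [-2, -3, 0]]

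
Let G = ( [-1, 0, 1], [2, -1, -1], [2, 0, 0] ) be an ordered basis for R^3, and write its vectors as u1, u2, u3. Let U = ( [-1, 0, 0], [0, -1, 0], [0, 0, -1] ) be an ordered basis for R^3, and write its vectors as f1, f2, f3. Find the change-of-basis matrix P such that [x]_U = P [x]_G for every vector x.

[[1, -2, -2], [0, 1, 0], [-1, 1, 0]]

Take x = uj: its G-coordinates are the j-th standard unit vector, so P e_j — column j of P — equals [uj]_U.
u1 = f1 + 0·f2 - f3, giving column 1 = [1, 0, -1]; repeating for each j gives P = [[1, -2, -2], [0, 1, 0], [-1, 1, 0]].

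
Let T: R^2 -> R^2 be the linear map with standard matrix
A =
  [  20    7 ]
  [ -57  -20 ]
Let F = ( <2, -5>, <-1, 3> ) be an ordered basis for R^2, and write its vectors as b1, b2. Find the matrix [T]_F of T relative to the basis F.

[[1, 0], [-3, -1]]

The j-th column of [T]_F is [T(bj)]_F.
T(b1) = A b1 = <5, -14> = b1 - 3b2, so column 1 is <1, -3>.
Repeating for b2 and assembling the columns gives [[1, 0], [-3, -1]].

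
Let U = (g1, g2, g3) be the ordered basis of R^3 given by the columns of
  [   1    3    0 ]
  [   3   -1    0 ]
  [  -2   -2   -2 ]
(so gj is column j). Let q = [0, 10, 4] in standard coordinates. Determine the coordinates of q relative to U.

[q]_U is the unique c with M c = q, where M has columns g1, ..., g3.
Solving this 3x3 system gives c = (3, -1, -4).
Check: 3g1 - g2 - 4g3 = [0, 10, 4].

[3, -1, -4]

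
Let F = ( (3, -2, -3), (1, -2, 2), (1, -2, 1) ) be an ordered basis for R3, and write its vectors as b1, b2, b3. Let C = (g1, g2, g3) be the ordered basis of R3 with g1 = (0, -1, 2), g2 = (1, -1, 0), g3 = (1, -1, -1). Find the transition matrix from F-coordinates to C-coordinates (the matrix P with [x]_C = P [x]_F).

[[-1, 1, 1], [2, 1, 0], [1, 0, 1]]

Column j of P is [bj]_C, since P maps F-coordinates to C-coordinates.
Expressing b1 in C: b1 = -g1 + 2g2 + g3, so column 1 of P is (-1, 2, 1).
Doing the same for each bj gives P = [[-1, 1, 1], [2, 1, 0], [1, 0, 1]].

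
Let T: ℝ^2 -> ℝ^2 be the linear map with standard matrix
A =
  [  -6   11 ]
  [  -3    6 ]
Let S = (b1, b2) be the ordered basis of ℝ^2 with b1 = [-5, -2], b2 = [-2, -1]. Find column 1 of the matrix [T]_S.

[-2, 1]

Column 1 of [T]_S is the S-coordinate vector of T(b1).
In standard coordinates T(b1) = A b1 = [8, 3].
Converting to S: [8, 3] = -2b1 + b2, so the coordinate vector is [-2, 1].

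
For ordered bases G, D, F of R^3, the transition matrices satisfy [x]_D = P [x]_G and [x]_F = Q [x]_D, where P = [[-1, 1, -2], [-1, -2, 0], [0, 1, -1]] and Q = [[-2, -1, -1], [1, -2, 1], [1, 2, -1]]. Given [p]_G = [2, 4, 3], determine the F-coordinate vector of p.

[17, 17, -25]

Composing the changes, [p]_F = Q P [p]_G.
Q P = [[3, -1, 5], [1, 6, -3], [-3, -4, -1]]; applying this to [2, 4, 3] gives [17, 17, -25].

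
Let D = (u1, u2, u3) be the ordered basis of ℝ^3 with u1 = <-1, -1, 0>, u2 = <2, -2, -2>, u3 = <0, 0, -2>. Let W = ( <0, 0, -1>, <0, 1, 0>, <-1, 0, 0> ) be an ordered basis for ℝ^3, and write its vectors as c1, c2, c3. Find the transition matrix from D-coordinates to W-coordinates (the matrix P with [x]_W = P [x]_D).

[[0, 2, 2], [-1, -2, 0], [1, -2, 0]]

Let M have columns uj and N have columns cj. Then for every x, N [x]_W = x = M [x]_D, so P = N^(-1) M.
Since det N = -1, N^(-1) has integer entries; multiplying gives P = [[0, 2, 2], [-1, -2, 0], [1, -2, 0]].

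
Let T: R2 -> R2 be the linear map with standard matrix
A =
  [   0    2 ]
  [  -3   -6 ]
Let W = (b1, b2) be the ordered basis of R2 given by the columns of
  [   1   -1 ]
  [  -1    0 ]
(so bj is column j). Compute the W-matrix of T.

[[-3, -3], [-1, -3]]

Let P have columns b1, b2. Then [T]_W = P^(-1) A P.
Here det P = -1, so P^(-1) is integer; computing A P first and then P^(-1)(A P) gives [[-3, -3], [-1, -3]].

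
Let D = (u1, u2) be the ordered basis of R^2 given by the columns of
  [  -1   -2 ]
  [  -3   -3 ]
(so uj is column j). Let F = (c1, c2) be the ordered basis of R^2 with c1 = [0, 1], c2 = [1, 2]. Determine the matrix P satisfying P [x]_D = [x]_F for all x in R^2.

[[-1, 1], [-1, -2]]

Take x = uj: its D-coordinates are the j-th standard unit vector, so P e_j — column j of P — equals [uj]_F.
u1 = -c1 - c2, giving column 1 = [-1, -1]; repeating for each j gives P = [[-1, 1], [-1, -2]].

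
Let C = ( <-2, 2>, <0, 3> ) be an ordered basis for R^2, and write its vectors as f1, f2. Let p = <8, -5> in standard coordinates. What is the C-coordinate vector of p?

We seek scalars with c_1 f1 + c_2 f2 = p; equivalently solve M c = p where the columns of M are f1, f2.
System: -2c_1 + 0c_2 = 8, 2c_1 + 3c_2 = -5; solving gives c_1 = -4, c_2 = 1.
Check: -4f1 + f2 = <8, -5>.

<-4, 1>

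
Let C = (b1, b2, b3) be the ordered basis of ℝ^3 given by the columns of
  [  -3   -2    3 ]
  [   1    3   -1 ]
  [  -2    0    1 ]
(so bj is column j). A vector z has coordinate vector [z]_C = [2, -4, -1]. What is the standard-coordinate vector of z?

z = M [z]_C, where M has columns b1, ..., b3.
Carrying out the matrix-vector product, z = [-1, -9, -5].

[-1, -9, -5]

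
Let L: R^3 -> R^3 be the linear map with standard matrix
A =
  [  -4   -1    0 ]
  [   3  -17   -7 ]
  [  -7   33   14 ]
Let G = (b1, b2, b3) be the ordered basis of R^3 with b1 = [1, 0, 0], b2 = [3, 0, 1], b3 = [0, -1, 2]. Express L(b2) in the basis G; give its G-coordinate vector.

[-3, -3, -2]

Compute L(b2) = A b2 = [-12, 2, -7] in standard coordinates.
Then write this in G-coordinates: solve for y in y_1 b1 + ... + y_3 b3 = [-12, 2, -7].
This gives y = [-3, -3, -2], which is column 2 of [L]_G.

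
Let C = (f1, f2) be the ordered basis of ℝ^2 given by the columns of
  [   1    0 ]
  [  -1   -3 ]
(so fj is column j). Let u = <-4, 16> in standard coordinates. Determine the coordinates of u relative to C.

<-4, -4>

Write u = c_1 f1 + c_2 f2 and solve for the c_i.
System: c_1 + 0c_2 = -4, -c_1 - 3c_2 = 16; solving gives c_1 = -4, c_2 = -4.
Check: -4f1 - 4f2 = <-4, 16>.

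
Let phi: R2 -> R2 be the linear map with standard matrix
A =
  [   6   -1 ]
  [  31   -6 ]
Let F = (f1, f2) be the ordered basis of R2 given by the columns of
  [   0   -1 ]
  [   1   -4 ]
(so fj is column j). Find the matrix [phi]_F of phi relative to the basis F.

Let P have columns f1, f2. Then [phi]_F = P^(-1) A P.
Here det P = 1, so P^(-1) is integer; computing A P first and then P^(-1)(A P) gives [[-2, 1], [1, 2]].

[[-2, 1], [1, 2]]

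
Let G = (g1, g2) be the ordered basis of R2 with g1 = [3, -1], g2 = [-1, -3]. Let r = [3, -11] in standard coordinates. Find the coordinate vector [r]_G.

[2, 3]

[r]_G is the unique c with M c = r, where M has columns g1, g2.
System: 3c_1 - c_2 = 3, -c_1 - 3c_2 = -11; solving gives c_1 = 2, c_2 = 3.
Check: 2g1 + 3g2 = [3, -11].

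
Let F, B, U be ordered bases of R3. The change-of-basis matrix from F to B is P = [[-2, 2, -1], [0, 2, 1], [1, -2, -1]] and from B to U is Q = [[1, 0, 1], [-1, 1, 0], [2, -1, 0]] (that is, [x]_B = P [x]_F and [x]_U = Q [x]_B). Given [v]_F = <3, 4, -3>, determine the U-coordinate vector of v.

Composing the changes, [v]_U = Q P [v]_F.
Q P = [[-1, 0, -2], [2, 0, 2], [-4, 2, -3]]; applying this to <3, 4, -3> gives <3, 0, 5>.

<3, 0, 5>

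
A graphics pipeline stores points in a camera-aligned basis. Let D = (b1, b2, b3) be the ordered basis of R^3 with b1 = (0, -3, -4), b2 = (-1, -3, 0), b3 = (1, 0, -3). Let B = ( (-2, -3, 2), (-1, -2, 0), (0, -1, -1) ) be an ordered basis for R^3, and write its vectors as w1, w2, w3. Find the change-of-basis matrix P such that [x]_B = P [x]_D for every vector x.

Take x = bj: its D-coordinates are the j-th standard unit vector, so P e_j — column j of P — equals [bj]_B.
b1 = -w1 + 2w2 + 2w3, giving column 1 = (-1, 2, 2); repeating for each j gives P = [[-1, 1, -1], [2, -1, 1], [2, 2, 1]].

[[-1, 1, -1], [2, -1, 1], [2, 2, 1]]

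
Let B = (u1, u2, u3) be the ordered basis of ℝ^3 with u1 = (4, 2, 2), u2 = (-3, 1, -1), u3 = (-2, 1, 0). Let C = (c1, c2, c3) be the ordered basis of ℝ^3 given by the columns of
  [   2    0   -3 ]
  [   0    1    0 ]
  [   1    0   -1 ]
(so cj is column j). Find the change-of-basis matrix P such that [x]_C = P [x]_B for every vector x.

[[2, 0, 2], [2, 1, 1], [0, 1, 2]]

Column j of P is [uj]_C, since P maps B-coordinates to C-coordinates.
Expressing u1 in C: u1 = 2c1 + 2c2 + 0·c3, so column 1 of P is (2, 2, 0).
Doing the same for each uj gives P = [[2, 0, 2], [2, 1, 1], [0, 1, 2]].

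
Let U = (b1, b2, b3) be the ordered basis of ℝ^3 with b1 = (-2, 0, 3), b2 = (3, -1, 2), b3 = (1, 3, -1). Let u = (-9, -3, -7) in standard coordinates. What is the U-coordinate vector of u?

Write u = c_1 b1 + ... + c_3 b3 and solve for the c_i.
Row-reducing the augmented matrix [M | u] gives c = (-1, -3, -2).
Check: -b1 - 3b2 - 2b3 = (-9, -3, -7).

(-1, -3, -2)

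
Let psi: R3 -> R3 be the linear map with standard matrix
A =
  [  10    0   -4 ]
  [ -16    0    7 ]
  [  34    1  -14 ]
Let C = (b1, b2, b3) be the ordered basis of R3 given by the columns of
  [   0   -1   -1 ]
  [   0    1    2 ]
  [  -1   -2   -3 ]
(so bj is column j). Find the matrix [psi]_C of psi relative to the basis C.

With P the matrix whose columns are b1, ..., b3, [psi]_C = P^(-1) A P.
Column by column: psi(b1) = A b1 = (4, -7, 14); its C-coordinates (-3, -1, -3) give column 1.
Continuing for each basis vector yields [psi]_C = [[-3, 1, -3], [-1, 2, 1], [-3, 0, -3]].

[[-3, 1, -3], [-1, 2, 1], [-3, 0, -3]]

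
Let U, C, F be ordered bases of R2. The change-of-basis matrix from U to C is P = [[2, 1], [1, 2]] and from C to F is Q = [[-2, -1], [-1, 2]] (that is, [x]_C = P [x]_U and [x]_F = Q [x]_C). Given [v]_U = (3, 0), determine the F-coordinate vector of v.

(-15, 0)

Composing the changes, [v]_F = Q P [v]_U.
Q P = [[-5, -4], [0, 3]]; applying this to (3, 0) gives (-15, 0).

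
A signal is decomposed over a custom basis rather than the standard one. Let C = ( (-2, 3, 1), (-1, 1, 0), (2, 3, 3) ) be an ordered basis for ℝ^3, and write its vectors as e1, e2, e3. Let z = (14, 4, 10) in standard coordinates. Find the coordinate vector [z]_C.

(-2, -2, 4)

Write z = c_1 e1 + ... + c_3 e3 and solve for the c_i.
Gaussian elimination on [M | z] yields c = (-2, -2, 4).
Check: -2e1 - 2e2 + 4e3 = (14, 4, 10).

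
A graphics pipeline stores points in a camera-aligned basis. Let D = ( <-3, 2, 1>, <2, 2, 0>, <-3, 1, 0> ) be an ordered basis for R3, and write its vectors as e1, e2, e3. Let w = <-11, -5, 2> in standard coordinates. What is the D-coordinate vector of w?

[w]_D is the unique c with M c = w, where M has columns e1, ..., e3.
Row-reducing the augmented matrix [M | w] gives c = (2, -4, -1).
Check: 2e1 - 4e2 - e3 = <-11, -5, 2>.

<2, -4, -1>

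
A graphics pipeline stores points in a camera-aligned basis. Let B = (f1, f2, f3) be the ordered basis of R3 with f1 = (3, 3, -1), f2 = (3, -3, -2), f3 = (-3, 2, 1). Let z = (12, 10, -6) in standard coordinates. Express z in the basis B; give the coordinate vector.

[z]_B is the unique c with M c = z, where M has columns f1, ..., f3.
Gaussian elimination on [M | z] yields c = (4, 2, 2).
Check: 4f1 + 2f2 + 2f3 = (12, 10, -6).

(4, 2, 2)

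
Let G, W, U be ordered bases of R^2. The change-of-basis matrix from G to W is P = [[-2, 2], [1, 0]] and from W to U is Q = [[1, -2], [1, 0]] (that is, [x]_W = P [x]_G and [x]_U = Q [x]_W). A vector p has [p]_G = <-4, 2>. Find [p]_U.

Apply P to get W-coordinates <12, -4>, then Q to get U-coordinates.
The result is [p]_U = <20, 12>.

<20, 12>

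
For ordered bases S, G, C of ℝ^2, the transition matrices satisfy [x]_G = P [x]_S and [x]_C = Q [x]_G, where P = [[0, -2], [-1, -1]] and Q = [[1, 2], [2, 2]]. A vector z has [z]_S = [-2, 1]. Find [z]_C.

Composing the changes, [z]_C = Q P [z]_S.
Q P = [[-2, -4], [-2, -6]]; applying this to [-2, 1] gives [0, -2].

[0, -2]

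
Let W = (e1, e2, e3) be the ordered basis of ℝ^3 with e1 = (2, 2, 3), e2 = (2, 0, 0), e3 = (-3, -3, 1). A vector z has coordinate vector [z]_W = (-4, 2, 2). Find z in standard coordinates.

(-10, -14, -10)

z = M [z]_W, where M has columns e1, ..., e3.
Carrying out the matrix-vector product, z = (-10, -14, -10).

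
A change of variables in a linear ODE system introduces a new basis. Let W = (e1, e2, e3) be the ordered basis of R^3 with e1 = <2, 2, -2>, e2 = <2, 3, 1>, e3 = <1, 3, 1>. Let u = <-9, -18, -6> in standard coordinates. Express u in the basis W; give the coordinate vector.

Write u = c_1 e1 + ... + c_3 e3 and solve for the c_i.
Solving this 3x3 system gives c = (0, -3, -3).
Check: 0·e1 - 3e2 - 3e3 = <-9, -18, -6>.

<0, -3, -3>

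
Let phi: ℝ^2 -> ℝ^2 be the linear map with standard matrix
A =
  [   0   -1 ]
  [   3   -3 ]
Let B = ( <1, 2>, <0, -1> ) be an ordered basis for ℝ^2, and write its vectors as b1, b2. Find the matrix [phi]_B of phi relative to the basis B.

With P the matrix whose columns are b1, b2, [phi]_B = P^(-1) A P.
Column by column: phi(b1) = A b1 = <-2, -3>; its B-coordinates <-2, -1> give column 1.
Continuing for each basis vector yields [phi]_B = [[-2, 1], [-1, -1]].

[[-2, 1], [-1, -1]]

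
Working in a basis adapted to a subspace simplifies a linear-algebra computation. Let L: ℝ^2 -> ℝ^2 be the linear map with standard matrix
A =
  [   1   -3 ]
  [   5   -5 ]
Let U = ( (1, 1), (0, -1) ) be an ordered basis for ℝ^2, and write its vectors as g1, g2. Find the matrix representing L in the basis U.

Let P have columns g1, g2. Then [L]_U = P^(-1) A P.
Here det P = -1, so P^(-1) is integer; computing A P first and then P^(-1)(A P) gives [[-2, 3], [-2, -2]].

[[-2, 3], [-2, -2]]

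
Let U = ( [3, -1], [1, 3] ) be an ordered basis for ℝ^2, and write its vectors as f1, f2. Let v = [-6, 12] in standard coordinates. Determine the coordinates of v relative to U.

[v]_U is the unique c with M c = v, where M has columns f1, f2.
System: 3c_1 + c_2 = -6, -c_1 + 3c_2 = 12; solving gives c_1 = -3, c_2 = 3.
Check: -3f1 + 3f2 = [-6, 12].

[-3, 3]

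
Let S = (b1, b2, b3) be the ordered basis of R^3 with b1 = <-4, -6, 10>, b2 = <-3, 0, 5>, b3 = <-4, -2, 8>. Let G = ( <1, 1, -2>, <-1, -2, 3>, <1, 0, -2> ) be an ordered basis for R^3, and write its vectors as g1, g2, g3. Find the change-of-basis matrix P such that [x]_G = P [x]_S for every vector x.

[[-2, -2, -2], [2, -1, 0], [0, -2, -2]]

Take x = bj: its S-coordinates are the j-th standard unit vector, so P e_j — column j of P — equals [bj]_G.
b1 = -2g1 + 2g2 + 0·g3, giving column 1 = <-2, 2, 0>; repeating for each j gives P = [[-2, -2, -2], [2, -1, 0], [0, -2, -2]].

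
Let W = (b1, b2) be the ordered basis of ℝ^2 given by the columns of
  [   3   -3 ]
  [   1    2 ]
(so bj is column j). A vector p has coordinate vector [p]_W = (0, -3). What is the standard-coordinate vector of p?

(9, -6)

p = M [p]_W, where M has columns b1, b2.
Carrying out the matrix-vector product, p = (9, -6).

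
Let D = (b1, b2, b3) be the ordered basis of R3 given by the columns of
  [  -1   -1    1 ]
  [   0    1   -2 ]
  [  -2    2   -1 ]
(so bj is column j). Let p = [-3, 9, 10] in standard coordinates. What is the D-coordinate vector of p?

Write p = c_1 b1 + ... + c_3 b3 and solve for the c_i.
Row-reducing the augmented matrix [M | p] gives c = (-2, 1, -4).
Check: -2b1 + b2 - 4b3 = [-3, 9, 10].

[-2, 1, -4]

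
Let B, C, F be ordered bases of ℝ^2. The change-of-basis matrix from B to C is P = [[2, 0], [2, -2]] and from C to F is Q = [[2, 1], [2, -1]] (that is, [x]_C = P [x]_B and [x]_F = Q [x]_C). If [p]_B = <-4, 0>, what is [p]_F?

<-24, -8>

First [p]_C = P [p]_B = <-8, -8>.
Then [p]_F = Q [p]_C = <-24, -8>.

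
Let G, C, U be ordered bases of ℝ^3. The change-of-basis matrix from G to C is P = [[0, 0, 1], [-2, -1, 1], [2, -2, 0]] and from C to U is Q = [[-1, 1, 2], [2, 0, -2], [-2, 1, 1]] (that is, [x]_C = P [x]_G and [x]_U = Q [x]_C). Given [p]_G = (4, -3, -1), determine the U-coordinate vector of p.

(23, -30, 10)

First [p]_C = P [p]_G = (-1, -6, 14).
Then [p]_U = Q [p]_C = (23, -30, 10).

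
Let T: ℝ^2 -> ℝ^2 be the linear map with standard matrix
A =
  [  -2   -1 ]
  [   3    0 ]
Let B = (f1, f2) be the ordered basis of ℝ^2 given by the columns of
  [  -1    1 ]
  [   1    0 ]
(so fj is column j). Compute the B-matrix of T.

[[-3, 3], [-2, 1]]

The j-th column of [T]_B is [T(fj)]_B.
T(f1) = A f1 = [1, -3] = -3f1 - 2f2, so column 1 is [-3, -2].
Repeating for f2 and assembling the columns gives [[-3, 3], [-2, 1]].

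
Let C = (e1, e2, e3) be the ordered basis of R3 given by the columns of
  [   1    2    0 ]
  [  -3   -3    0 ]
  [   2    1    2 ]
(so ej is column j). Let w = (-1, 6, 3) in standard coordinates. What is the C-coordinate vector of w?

(-3, 1, 4)

We seek scalars with c_1 e1 + ... + c_3 e3 = w; equivalently solve M c = w where the columns of M are e1, ..., e3.
Gaussian elimination on [M | w] yields c = (-3, 1, 4).
Check: -3e1 + e2 + 4e3 = (-1, 6, 3).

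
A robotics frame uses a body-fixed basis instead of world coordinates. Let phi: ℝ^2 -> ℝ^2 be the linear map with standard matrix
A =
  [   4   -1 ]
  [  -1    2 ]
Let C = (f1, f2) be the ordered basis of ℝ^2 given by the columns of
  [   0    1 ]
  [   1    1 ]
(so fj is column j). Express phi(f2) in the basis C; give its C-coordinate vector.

[-2, 3]

Column 2 of [phi]_C is the C-coordinate vector of phi(f2).
In standard coordinates phi(f2) = A f2 = [3, 1].
Converting to C: [3, 1] = -2f1 + 3f2, so the coordinate vector is [-2, 3].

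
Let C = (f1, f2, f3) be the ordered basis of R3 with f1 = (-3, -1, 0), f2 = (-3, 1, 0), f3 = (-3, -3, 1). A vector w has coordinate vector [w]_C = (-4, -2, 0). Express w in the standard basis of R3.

(18, 2, 0)

By definition w = -4f1 - 2f2 + 0·f3.
Summing componentwise gives (18, 2, 0).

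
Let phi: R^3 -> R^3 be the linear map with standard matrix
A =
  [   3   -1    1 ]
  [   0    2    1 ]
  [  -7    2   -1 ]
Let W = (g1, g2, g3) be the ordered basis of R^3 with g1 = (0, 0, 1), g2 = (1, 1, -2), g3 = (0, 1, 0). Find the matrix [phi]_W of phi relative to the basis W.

The j-th column of [phi]_W is [phi(gj)]_W.
phi(g1) = A g1 = (1, 1, -1) = g1 + g2 + 0·g3, so column 1 is (1, 1, 0).
Repeating for g2, g3 and assembling the columns gives [[1, -3, 0], [1, 0, -1], [0, 0, 3]].

[[1, -3, 0], [1, 0, -1], [0, 0, 3]]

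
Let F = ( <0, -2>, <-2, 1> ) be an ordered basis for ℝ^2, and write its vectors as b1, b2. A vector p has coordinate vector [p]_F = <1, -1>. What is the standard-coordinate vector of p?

p = M [p]_F, where M has columns b1, b2.
Carrying out the matrix-vector product, p = <2, -3>.

<2, -3>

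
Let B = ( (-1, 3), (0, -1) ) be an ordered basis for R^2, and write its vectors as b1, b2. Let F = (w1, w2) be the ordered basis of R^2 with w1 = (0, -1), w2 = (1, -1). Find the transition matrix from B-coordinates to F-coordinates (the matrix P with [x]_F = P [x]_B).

[[-2, 1], [-1, 0]]

Column j of P is [bj]_F, since P maps B-coordinates to F-coordinates.
Expressing b1 in F: b1 = -2w1 - w2, so column 1 of P is (-2, -1).
Doing the same for each bj gives P = [[-2, 1], [-1, 0]].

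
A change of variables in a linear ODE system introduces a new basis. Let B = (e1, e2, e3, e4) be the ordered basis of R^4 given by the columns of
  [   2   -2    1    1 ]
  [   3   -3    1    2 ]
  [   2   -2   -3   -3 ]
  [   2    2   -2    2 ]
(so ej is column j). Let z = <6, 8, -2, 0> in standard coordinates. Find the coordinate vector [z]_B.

[z]_B is the unique c with M c = z, where M has columns e1, ..., e4.
Row-reducing the augmented matrix [M | z] gives c = (2, 0, 2, 0).
Check: 2e1 + 0·e2 + 2e3 + 0·e4 = <6, 8, -2, 0>.

<2, 0, 2, 0>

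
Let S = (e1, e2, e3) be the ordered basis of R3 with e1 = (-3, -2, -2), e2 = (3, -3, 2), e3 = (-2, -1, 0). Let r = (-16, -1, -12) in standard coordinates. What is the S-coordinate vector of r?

We seek scalars with c_1 e1 + ... + c_3 e3 = r; equivalently solve M c = r where the columns of M are e1, ..., e3.
Gaussian elimination on [M | r] yields c = (4, -2, -1).
Check: 4e1 - 2e2 - e3 = (-16, -1, -12).

(4, -2, -1)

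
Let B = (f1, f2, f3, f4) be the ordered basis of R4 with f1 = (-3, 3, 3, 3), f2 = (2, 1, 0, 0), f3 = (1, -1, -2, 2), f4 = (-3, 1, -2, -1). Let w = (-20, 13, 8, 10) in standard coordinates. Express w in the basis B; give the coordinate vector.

We seek scalars with c_1 f1 + ... + c_4 f4 = w; equivalently solve M c = w where the columns of M are f1, ..., f4.
Row-reducing the augmented matrix [M | w] gives c = (4, -1, 0, 2).
Check: 4f1 - f2 + 0·f3 + 2f4 = (-20, 13, 8, 10).

(4, -1, 0, 2)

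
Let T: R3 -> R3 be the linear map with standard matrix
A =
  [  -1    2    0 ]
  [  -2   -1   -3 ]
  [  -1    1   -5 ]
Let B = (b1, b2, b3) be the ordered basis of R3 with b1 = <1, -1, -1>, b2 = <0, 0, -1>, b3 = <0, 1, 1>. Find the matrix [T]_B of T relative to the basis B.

With P the matrix whose columns are b1, ..., b3, [T]_B = P^(-1) A P.
Column by column: T(b1) = A b1 = <-3, 2, 3>; its B-coordinates <-3, -1, -1> give column 1.
Continuing for each basis vector yields [T]_B = [[-3, 0, 2], [-1, -2, 0], [-1, 3, -2]].

[[-3, 0, 2], [-1, -2, 0], [-1, 3, -2]]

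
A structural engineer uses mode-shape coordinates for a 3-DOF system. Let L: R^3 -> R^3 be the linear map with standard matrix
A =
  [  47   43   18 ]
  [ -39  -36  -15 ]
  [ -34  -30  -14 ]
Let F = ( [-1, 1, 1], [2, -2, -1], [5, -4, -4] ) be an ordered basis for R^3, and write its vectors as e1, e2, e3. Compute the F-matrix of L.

[[0, -1, 3], [2, -3, -3], [2, -1, 0]]

Let P have columns e1, ..., e3. Then [L]_F = P^(-1) A P.
Here det P = 1, so P^(-1) is integer; computing A P first and then P^(-1)(A P) gives [[0, -1, 3], [2, -3, -3], [2, -1, 0]].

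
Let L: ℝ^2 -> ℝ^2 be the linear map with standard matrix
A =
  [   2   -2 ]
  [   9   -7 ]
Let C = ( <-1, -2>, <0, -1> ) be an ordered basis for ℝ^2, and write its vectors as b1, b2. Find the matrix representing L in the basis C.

[[-2, -2], [-1, -3]]

Let P have columns b1, b2. Then [L]_C = P^(-1) A P.
Here det P = 1, so P^(-1) is integer; computing A P first and then P^(-1)(A P) gives [[-2, -2], [-1, -3]].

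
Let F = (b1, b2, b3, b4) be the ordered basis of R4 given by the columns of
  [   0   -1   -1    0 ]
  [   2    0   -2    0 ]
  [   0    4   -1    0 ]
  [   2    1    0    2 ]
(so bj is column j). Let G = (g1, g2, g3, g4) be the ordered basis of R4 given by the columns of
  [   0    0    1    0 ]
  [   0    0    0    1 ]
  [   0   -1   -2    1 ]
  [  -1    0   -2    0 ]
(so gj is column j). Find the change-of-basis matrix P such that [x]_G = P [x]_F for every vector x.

Column j of P is [bj]_G, since P maps F-coordinates to G-coordinates.
Expressing b1 in G: b1 = -2g1 + 2g2 + 0·g3 + 2g4, so column 1 of P is [-2, 2, 0, 2].
Doing the same for each bj gives P = [[-2, 1, 2, -2], [2, -2, 1, 0], [0, -1, -1, 0], [2, 0, -2, 0]].

[[-2, 1, 2, -2], [2, -2, 1, 0], [0, -1, -1, 0], [2, 0, -2, 0]]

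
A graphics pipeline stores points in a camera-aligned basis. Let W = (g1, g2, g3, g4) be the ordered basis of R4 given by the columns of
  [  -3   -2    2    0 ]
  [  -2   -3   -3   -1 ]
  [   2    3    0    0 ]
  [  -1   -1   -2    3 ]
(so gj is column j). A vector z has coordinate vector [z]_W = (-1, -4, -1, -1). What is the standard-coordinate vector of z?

(9, 18, -14, 4)

z = M [z]_W, where M has columns g1, ..., g4.
Carrying out the matrix-vector product, z = (9, 18, -14, 4).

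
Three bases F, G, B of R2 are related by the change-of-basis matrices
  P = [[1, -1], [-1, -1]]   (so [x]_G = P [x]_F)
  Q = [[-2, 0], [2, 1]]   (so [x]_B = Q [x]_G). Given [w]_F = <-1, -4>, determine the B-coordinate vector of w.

Composing the changes, [w]_B = Q P [w]_F.
Q P = [[-2, 2], [1, -3]]; applying this to <-1, -4> gives <-6, 11>.

<-6, 11>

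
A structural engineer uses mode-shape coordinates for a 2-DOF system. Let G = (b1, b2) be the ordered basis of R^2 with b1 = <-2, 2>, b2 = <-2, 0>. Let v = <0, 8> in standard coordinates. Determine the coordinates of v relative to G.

Write v = c_1 b1 + c_2 b2 and solve for the c_i.
System: -2c_1 - 2c_2 = 0, 2c_1 + 0c_2 = 8; solving gives c_1 = 4, c_2 = -4.
Check: 4b1 - 4b2 = <0, 8>.

<4, -4>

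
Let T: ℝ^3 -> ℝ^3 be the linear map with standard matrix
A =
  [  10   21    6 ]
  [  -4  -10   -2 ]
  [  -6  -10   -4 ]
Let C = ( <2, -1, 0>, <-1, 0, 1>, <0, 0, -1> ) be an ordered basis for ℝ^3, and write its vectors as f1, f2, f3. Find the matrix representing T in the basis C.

[[-2, -2, -2], [-3, 0, 2], [-1, -2, -2]]

With P the matrix whose columns are f1, ..., f3, [T]_C = P^(-1) A P.
Column by column: T(f1) = A f1 = <-1, 2, -2>; its C-coordinates <-2, -3, -1> give column 1.
Continuing for each basis vector yields [T]_C = [[-2, -2, -2], [-3, 0, 2], [-1, -2, -2]].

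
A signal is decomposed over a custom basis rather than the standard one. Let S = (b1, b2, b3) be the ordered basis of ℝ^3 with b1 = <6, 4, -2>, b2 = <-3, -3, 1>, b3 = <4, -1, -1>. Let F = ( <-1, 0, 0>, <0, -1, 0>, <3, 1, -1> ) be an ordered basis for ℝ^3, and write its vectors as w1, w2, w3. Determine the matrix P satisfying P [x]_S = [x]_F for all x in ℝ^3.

Take x = bj: its S-coordinates are the j-th standard unit vector, so P e_j — column j of P — equals [bj]_F.
b1 = 0·w1 - 2w2 + 2w3, giving column 1 = <0, -2, 2>; repeating for each j gives P = [[0, 0, -1], [-2, 2, 2], [2, -1, 1]].

[[0, 0, -1], [-2, 2, 2], [2, -1, 1]]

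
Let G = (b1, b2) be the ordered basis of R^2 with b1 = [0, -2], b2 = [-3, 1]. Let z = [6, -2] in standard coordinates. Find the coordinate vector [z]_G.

We seek scalars with c_1 b1 + c_2 b2 = z; equivalently solve M c = z where the columns of M are b1, b2.
System: 0c_1 - 3c_2 = 6, -2c_1 + c_2 = -2; solving gives c_1 = 0, c_2 = -2.
Check: 0·b1 - 2b2 = [6, -2].

[0, -2]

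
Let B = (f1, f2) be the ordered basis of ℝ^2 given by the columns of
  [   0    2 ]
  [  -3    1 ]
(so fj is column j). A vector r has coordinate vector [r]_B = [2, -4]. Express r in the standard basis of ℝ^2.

r = M [r]_B, where M has columns f1, f2.
Carrying out the matrix-vector product, r = [-8, -10].

[-8, -10]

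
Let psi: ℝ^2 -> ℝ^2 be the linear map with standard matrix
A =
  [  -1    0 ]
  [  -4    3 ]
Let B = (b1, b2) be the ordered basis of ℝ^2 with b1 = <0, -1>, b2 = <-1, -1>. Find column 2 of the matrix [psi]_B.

Column 2 of [psi]_B is the B-coordinate vector of psi(b2).
In standard coordinates psi(b2) = A b2 = <1, 1>.
Converting to B: <1, 1> = 0·b1 - b2, so the coordinate vector is <0, -1>.

<0, -1>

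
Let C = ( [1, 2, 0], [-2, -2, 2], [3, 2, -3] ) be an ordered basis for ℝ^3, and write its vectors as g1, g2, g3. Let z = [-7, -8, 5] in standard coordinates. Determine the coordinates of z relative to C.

[z]_C is the unique c with M c = z, where M has columns g1, ..., g3.
Row-reducing the augmented matrix [M | z] gives c = (-2, 1, -1).
Check: -2g1 + g2 - g3 = [-7, -8, 5].

[-2, 1, -1]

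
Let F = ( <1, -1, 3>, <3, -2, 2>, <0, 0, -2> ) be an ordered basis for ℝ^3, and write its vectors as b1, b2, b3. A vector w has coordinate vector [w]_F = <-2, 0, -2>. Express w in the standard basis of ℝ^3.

w = M [w]_F, where M has columns b1, ..., b3.
Carrying out the matrix-vector product, w = <-2, 2, -2>.

<-2, 2, -2>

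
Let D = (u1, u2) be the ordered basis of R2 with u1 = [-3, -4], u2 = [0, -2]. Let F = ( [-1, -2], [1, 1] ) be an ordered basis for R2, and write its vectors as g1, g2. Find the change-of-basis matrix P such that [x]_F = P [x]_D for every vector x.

Let M have columns uj and N have columns gj. Then for every x, N [x]_F = x = M [x]_D, so P = N^(-1) M.
Since det N = 1, N^(-1) has integer entries; multiplying gives P = [[1, 2], [-2, 2]].

[[1, 2], [-2, 2]]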